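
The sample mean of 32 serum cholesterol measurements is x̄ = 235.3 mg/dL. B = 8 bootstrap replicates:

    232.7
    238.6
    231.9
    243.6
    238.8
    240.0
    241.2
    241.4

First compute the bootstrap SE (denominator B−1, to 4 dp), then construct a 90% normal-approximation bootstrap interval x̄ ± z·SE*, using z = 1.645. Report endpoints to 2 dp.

Mean of replicates = 238.5250; sum of squared deviations = 121.2550; SE* = √(121.2550/7) = 4.1620
Margin = 1.645 × 4.1620 = 6.846
Interval: 235.3 ± 6.846

(228.45, 242.15)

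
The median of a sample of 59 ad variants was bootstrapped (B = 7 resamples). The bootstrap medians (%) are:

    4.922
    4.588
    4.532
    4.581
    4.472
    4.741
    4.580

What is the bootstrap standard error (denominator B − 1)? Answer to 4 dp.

Bootstrap SE is the standard deviation of the 7 replicate medians.
Mean of replicates: (4.922 + 4.588 + 4.532 + 4.581 + 4.472 + 4.741 + 4.580) / 7 = 32.41600 / 7 = 4.63086
Sum of squared deviations: (+0.29114)² + (−0.04286)² + (−0.09886)² + (−0.04986)² + (−0.15886)² + (+0.11014)² + (−0.05086)² = 0.13881
Variance = 0.13881 / 6 = 0.02314
SE* = √0.02314

SE* = 0.1521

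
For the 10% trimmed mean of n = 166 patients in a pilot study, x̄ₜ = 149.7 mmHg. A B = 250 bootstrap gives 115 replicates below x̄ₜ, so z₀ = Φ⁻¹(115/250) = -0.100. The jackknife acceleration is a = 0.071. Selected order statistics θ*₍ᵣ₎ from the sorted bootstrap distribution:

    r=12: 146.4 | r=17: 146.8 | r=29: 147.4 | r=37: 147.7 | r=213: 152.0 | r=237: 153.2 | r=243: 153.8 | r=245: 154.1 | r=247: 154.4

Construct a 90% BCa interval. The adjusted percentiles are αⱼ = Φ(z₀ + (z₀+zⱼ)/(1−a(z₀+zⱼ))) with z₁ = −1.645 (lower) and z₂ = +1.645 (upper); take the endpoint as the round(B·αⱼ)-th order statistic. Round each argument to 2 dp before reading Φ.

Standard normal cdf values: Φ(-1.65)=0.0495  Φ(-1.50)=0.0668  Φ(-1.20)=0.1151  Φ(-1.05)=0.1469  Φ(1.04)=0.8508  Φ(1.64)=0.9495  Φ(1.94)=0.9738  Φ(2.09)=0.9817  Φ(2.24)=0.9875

Lower: z₀ + z₁ = -0.100 + (-1.645) = -1.745; 1 − a(z₀+z₁) = 1 − (0.071)(-1.745) = 1.1239; argument = -0.100 + (-1.745)/1.1239 = -1.6526 → -1.65.
α₁ = Φ(-1.65) = 0.0495; rank = round(250 × 0.0495) = 12; θ*₍12₎ = 146.4.
Upper: z₀ + z₂ = 1.545; 1 − a(z₀+z₂) = 0.8903; argument = 1.6354 → 1.64; α₂ = 0.9495; rank = 237; θ*₍237₎ = 153.2.

(146.4, 153.2)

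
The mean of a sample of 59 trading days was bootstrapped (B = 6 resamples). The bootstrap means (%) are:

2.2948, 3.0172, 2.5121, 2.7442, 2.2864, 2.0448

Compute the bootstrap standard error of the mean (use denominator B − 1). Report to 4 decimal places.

Bootstrap SE is the standard deviation of the 6 replicate means.
Mean of replicates: (2.2948 + 3.0172 + 2.5121 + 2.7442 + 2.2864 + 2.0448) / 6 = 14.89950 / 6 = 2.48325
Sum of squared deviations: (−0.18845)² + (+0.53395)² + (+0.02885)² + (+0.26095)² + (−0.19685)² + (−0.43845)² = 0.62053
Variance = 0.62053 / 5 = 0.12411
SE* = √0.12411

SE* = 0.3523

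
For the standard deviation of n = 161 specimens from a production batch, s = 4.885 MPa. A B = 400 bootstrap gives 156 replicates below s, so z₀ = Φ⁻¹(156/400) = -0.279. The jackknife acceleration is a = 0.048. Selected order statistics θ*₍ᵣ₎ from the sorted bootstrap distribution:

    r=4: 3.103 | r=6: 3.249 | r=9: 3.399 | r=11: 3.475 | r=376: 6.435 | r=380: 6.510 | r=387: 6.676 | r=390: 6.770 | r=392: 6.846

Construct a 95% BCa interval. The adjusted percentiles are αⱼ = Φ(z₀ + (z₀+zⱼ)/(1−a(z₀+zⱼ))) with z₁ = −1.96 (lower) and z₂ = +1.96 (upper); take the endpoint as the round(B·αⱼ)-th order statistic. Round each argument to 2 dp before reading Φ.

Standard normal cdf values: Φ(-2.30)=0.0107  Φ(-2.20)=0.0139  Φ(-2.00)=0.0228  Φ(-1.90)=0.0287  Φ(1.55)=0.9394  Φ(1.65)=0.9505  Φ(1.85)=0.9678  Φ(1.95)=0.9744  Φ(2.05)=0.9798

(3.103, 6.435)

Lower: z₀ + z₁ = -0.279 + (-1.960) = -2.239; 1 − a(z₀+z₁) = 1 − (0.048)(-2.239) = 1.1075; argument = -0.279 + (-2.239)/1.1075 = -2.3007 → -2.30.
α₁ = Φ(-2.30) = 0.0107; rank = round(400 × 0.0107) = 4; θ*₍4₎ = 3.103.
Upper: z₀ + z₂ = 1.681; 1 − a(z₀+z₂) = 0.9193; argument = 1.5495 → 1.55; α₂ = 0.9394; rank = 376; θ*₍376₎ = 6.435.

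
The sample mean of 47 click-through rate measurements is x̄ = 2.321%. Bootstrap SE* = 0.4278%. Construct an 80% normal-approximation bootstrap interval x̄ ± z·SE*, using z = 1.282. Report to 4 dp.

Margin = 1.282 × 0.4278 = 0.54844
Interval: 2.321 ± 0.54844

(1.7726, 2.8694)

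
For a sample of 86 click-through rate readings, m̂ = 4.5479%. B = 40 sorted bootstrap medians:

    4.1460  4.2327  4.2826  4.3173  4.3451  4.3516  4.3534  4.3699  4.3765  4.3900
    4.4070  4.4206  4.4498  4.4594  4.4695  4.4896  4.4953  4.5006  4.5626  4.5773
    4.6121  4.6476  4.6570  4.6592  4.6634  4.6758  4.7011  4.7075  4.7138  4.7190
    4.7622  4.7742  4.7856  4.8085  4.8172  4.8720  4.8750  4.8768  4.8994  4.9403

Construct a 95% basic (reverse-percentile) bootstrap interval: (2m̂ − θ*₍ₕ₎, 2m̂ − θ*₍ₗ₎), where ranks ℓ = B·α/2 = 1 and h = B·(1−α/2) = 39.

Percentile endpoints at ranks 1 and 39: θ*₍1₎ = 4.1460, θ*₍39₎ = 4.8994.
Basic interval reflects these around m̂:
  lower = 2 × 4.5479 − 4.8994 = 4.1964
  upper = 2 × 4.5479 − 4.1460 = 4.9498

(4.1964, 4.9498)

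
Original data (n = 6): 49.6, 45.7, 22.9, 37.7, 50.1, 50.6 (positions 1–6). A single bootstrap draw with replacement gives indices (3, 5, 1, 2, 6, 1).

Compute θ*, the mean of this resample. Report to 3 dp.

θ* = 44.750

Resample values: 22.9, 50.1, 49.6, 45.7, 50.6, 49.6.
Mean = (22.9 + 50.1 + 49.6 + 45.7 + 50.6 + 49.6) / 6 = 268.50 / 6 = 44.750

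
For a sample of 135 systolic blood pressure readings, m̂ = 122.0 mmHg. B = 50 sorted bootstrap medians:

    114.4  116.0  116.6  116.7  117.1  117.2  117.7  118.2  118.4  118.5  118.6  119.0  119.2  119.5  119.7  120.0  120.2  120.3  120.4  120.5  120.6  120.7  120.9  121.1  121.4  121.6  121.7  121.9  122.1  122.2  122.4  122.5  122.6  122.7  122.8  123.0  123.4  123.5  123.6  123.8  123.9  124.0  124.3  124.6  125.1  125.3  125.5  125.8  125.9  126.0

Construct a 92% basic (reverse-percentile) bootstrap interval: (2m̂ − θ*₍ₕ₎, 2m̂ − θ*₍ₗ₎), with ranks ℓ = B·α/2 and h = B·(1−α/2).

(118.2, 128.0)

Percentile endpoints at ranks 2 and 48: θ*₍2₎ = 116.0, θ*₍48₎ = 125.8.
Basic interval reflects these around m̂:
  lower = 2 × 122.0 − 125.8 = 118.2
  upper = 2 × 122.0 − 116.0 = 128.0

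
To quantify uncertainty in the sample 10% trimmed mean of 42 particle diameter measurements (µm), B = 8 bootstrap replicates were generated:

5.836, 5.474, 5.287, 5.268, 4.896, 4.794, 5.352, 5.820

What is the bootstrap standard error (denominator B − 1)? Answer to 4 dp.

SE* = 0.3775

Bootstrap SE is the standard deviation of the 8 replicate 10% trimmed means.
Mean of replicates: (5.836 + 5.474 + 5.287 + 5.268 + 4.896 + 4.794 + 5.352 + 5.820) / 8 = 42.72700 / 8 = 5.34088
Sum of squared deviations: (+0.49512)² + (+0.13312)² + (−0.05388)² + (−0.07288)² + (−0.44488)² + (−0.54688)² + (+0.01112)² + (+0.47912)² = 0.99775
Variance = 0.99775 / 7 = 0.14254
SE* = √0.14254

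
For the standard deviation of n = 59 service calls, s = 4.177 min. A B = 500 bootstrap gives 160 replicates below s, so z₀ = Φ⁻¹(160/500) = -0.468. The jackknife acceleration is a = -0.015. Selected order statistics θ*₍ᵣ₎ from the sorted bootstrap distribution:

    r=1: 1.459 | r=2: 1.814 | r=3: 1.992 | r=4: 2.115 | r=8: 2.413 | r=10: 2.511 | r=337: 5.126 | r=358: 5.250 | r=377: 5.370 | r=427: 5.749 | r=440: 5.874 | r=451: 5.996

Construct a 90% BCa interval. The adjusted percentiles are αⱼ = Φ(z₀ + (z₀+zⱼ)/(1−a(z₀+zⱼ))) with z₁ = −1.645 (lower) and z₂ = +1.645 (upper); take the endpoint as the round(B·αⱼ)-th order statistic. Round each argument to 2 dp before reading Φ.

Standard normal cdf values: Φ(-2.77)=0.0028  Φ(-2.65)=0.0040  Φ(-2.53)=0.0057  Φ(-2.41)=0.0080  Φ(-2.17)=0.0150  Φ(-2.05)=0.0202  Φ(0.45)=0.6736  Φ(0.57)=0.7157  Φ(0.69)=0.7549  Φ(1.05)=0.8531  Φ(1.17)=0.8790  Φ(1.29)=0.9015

(1.814, 5.370)

Lower: z₀ + z₁ = -0.468 + (-1.645) = -2.113; 1 − a(z₀+z₁) = 1 − (-0.015)(-2.113) = 0.9683; argument = -0.468 + (-2.113)/0.9683 = -2.6502 → -2.65.
α₁ = Φ(-2.65) = 0.0040; rank = round(500 × 0.0040) = 2; θ*₍2₎ = 1.814.
Upper: z₀ + z₂ = 1.177; 1 − a(z₀+z₂) = 1.0177; argument = 0.6886 → 0.69; α₂ = 0.7549; rank = 377; θ*₍377₎ = 5.370.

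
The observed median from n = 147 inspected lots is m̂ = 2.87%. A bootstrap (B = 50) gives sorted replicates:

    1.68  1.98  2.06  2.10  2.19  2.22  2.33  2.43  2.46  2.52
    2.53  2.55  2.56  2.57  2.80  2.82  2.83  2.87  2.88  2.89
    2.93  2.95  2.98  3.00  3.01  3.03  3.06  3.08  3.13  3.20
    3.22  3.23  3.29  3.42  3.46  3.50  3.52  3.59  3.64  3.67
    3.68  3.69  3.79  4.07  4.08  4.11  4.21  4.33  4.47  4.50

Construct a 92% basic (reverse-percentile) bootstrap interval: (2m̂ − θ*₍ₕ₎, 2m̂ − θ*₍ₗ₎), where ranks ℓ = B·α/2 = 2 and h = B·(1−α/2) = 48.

(1.41, 3.76)

Percentile endpoints at ranks 2 and 48: θ*₍2₎ = 1.98, θ*₍48₎ = 4.33.
Basic interval reflects these around m̂:
  lower = 2 × 2.87 − 4.33 = 1.41
  upper = 2 × 2.87 − 1.98 = 3.76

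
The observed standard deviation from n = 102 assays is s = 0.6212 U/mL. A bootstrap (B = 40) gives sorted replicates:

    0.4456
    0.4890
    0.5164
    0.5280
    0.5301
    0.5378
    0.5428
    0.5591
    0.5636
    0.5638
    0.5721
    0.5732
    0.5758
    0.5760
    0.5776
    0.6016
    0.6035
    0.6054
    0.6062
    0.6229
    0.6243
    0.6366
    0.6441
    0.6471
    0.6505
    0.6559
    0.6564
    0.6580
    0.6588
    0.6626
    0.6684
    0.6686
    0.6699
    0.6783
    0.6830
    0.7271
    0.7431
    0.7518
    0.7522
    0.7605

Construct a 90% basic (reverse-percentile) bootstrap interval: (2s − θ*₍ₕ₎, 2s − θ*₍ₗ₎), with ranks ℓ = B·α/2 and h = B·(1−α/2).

(0.4906, 0.7534)

Percentile endpoints at ranks 2 and 38: θ*₍2₎ = 0.4890, θ*₍38₎ = 0.7518.
Basic interval reflects these around s:
  lower = 2 × 0.6212 − 0.7518 = 0.4906
  upper = 2 × 0.6212 − 0.4890 = 0.7534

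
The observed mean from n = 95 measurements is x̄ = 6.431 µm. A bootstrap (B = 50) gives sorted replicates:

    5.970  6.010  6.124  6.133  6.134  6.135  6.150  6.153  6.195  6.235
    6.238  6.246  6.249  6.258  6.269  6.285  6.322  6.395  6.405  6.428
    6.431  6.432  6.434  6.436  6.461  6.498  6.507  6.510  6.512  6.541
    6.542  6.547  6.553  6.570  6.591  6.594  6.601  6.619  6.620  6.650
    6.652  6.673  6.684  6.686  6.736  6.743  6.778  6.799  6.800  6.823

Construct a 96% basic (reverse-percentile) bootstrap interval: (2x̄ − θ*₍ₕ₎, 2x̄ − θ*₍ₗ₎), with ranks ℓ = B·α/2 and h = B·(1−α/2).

Percentile endpoints at ranks 1 and 49: θ*₍1₎ = 5.970, θ*₍49₎ = 6.800.
Basic interval reflects these around x̄:
  lower = 2 × 6.431 − 6.800 = 6.062
  upper = 2 × 6.431 − 5.970 = 6.892

(6.062, 6.892)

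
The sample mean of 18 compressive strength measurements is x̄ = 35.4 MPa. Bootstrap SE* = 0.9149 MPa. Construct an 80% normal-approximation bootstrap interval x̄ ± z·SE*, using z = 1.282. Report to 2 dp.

Margin = 1.282 × 0.9149 = 1.173
Interval: 35.4 ± 1.173

(34.23, 36.57)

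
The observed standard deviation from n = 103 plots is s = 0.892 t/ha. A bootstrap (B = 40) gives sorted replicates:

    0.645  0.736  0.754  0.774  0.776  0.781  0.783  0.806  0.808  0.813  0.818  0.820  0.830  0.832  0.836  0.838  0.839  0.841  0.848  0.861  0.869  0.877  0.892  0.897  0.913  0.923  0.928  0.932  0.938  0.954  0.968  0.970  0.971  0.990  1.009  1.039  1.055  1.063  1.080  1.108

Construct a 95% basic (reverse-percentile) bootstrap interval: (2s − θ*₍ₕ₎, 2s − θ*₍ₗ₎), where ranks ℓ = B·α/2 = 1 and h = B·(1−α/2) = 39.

(0.704, 1.139)

Percentile endpoints at ranks 1 and 39: θ*₍1₎ = 0.645, θ*₍39₎ = 1.080.
Basic interval reflects these around s:
  lower = 2 × 0.892 − 1.080 = 0.704
  upper = 2 × 0.892 − 0.645 = 1.139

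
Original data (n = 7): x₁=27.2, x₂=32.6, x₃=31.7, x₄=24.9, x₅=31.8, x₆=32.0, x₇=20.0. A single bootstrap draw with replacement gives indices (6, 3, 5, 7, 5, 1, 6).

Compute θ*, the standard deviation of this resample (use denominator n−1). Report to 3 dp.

Resample values: 32.0, 31.7, 31.8, 20.0, 31.8, 27.2, 32.0.
Mean = 29.5000; sum of squared deviations = 123.4600
s² = 123.4600 / 6 = 20.5767
s = √20.5767 = 4.536

θ* = 4.536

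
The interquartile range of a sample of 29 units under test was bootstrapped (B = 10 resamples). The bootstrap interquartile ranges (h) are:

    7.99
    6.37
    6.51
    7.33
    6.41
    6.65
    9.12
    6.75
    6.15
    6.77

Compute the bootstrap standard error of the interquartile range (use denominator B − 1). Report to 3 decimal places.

Bootstrap SE is the standard deviation of the 10 replicate interquartile ranges.
Mean of replicates: (7.99 + 6.37 + 6.51 + 7.33 + 6.41 + 6.65 + 9.12 + 6.75 + 6.15 + 6.77) / 10 = 70.0500 / 10 = 7.0050
Sum of squared deviations: (+0.9850)² + (−0.6350)² + (−0.4950)² + (+0.3250)² + (−0.5950)² + (−0.3550)² + (+2.1150)² + (−0.2550)² + (−0.8550)² + (−0.2350)² = 7.5286
Variance = 7.5286 / 9 = 0.8365
SE* = √0.8365

SE* = 0.915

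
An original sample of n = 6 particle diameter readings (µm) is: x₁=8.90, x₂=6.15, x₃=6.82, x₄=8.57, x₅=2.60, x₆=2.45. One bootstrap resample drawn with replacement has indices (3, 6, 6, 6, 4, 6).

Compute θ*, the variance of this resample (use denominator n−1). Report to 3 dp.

θ* = 7.642

Resample values: 6.82, 2.45, 2.45, 2.45, 8.57, 2.45.
Mean = 4.1983; sum of squared deviations = 38.2113
s² = 38.2113 / 5 = 7.6423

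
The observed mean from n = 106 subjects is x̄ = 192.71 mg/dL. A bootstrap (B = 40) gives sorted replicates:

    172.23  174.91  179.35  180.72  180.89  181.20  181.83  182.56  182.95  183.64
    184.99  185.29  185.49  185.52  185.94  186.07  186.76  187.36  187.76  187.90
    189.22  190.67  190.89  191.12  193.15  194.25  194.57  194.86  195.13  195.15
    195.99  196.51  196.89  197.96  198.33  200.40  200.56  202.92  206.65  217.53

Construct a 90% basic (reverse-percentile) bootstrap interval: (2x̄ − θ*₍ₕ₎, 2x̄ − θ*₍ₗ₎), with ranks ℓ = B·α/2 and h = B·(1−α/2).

Percentile endpoints at ranks 2 and 38: θ*₍2₎ = 174.91, θ*₍38₎ = 202.92.
Basic interval reflects these around x̄:
  lower = 2 × 192.71 − 202.92 = 182.50
  upper = 2 × 192.71 − 174.91 = 210.51

(182.50, 210.51)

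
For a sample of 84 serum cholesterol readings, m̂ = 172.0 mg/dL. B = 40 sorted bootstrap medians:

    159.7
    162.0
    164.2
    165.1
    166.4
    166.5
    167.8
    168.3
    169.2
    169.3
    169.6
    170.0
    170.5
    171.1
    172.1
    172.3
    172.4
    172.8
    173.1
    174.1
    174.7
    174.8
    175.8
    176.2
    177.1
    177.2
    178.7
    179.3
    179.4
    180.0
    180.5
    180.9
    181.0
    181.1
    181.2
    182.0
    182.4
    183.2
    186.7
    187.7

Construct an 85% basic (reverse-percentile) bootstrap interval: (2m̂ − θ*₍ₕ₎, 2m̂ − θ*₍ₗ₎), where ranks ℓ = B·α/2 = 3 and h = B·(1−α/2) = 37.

Percentile endpoints at ranks 3 and 37: θ*₍3₎ = 164.2, θ*₍37₎ = 182.4.
Basic interval reflects these around m̂:
  lower = 2 × 172.0 − 182.4 = 161.6
  upper = 2 × 172.0 − 164.2 = 179.8

(161.6, 179.8)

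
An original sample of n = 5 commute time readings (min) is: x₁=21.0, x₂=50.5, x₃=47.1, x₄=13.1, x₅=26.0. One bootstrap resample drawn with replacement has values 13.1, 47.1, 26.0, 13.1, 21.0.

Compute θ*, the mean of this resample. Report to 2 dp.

Mean = (13.1 + 47.1 + 26.0 + 13.1 + 21.0) / 5 = 120.30 / 5 = 24.06

θ* = 24.06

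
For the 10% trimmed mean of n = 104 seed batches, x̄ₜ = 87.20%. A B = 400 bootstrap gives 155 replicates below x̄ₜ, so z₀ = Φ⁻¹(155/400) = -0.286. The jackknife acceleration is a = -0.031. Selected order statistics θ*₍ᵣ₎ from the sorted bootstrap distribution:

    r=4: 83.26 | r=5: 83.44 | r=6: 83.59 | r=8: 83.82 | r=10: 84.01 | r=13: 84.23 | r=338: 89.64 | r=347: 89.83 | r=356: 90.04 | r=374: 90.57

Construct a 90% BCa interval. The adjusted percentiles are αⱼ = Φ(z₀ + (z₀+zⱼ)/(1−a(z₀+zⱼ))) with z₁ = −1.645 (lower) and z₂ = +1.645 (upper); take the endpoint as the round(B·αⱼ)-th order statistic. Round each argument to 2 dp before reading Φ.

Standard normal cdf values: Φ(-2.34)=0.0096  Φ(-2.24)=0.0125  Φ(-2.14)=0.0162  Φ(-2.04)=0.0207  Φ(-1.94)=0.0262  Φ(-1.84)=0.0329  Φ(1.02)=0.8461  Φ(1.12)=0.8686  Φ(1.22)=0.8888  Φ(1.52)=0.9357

(83.26, 89.64)

Lower: z₀ + z₁ = -0.286 + (-1.645) = -1.931; 1 − a(z₀+z₁) = 1 − (-0.031)(-1.931) = 0.9401; argument = -0.286 + (-1.931)/0.9401 = -2.3400 → -2.34.
α₁ = Φ(-2.34) = 0.0096; rank = round(400 × 0.0096) = 4; θ*₍4₎ = 83.26.
Upper: z₀ + z₂ = 1.359; 1 − a(z₀+z₂) = 1.0421; argument = 1.0181 → 1.02; α₂ = 0.8461; rank = 338; θ*₍338₎ = 89.64.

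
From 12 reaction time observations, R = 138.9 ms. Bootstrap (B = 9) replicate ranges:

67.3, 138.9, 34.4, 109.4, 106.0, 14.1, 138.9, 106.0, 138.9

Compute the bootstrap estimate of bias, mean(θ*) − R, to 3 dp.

mean(θ*) = (67.3 + 138.9 + 34.4 + 109.4 + 106.0 + 14.1 + 138.9 + 106.0 + 138.9) / 9 = 94.8778
bias = 94.8778 − 138.9

bias = −44.022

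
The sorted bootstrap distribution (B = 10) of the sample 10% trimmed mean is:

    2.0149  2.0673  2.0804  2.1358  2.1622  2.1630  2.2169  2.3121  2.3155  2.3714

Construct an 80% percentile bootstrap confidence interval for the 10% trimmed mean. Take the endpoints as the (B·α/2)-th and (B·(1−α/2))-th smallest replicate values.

α = 0.20; lower rank = 10 × 0.100 = 1; upper rank = 10 × 0.900 = 9.
The 1st smallest replicate is 2.0149; the 9th is 2.3155.

(2.0149, 2.3155)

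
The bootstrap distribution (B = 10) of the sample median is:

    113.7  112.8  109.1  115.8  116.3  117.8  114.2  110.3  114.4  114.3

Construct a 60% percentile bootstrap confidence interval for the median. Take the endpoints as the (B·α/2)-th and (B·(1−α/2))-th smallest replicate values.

(110.3, 115.8)

Sorted replicates: 109.1, 110.3, 112.8, 113.7, 114.2, 114.3, 114.4, 115.8, 116.3, 117.8
α = 0.40; lower rank = 10 × 0.200 = 2; upper rank = 10 × 0.800 = 8.
The 2nd smallest replicate is 110.3; the 8th is 115.8.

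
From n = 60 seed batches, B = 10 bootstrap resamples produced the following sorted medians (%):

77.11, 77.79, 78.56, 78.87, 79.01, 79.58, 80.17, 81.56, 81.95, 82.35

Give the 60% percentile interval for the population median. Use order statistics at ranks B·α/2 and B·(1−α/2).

α = 0.40; lower rank = 10 × 0.200 = 2; upper rank = 10 × 0.800 = 8.
The 2nd smallest replicate is 77.79; the 8th is 81.56.

(77.79, 81.56)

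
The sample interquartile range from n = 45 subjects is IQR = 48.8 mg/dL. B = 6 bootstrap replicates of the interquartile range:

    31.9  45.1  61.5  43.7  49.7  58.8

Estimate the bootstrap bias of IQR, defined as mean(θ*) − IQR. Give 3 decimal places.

mean(θ*) = (31.9 + 45.1 + 61.5 + 43.7 + 49.7 + 58.8) / 6 = 48.4500
bias = 48.4500 − 48.8

bias = −0.350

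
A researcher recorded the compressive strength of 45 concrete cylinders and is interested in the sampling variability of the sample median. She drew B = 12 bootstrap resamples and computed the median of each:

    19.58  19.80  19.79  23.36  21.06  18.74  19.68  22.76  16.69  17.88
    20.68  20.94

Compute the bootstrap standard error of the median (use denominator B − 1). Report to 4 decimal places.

Bootstrap SE is the standard deviation of the 12 replicate medians.
Mean of replicates: (19.58 + 19.80 + 19.79 + 23.36 + 21.06 + 18.74 + 19.68 + 22.76 + 16.69 + 17.88 + 20.68 + 20.94) / 12 = 240.96000 / 12 = 20.08000
Sum of squared deviations: (−0.50000)² + (−0.28000)² + (−0.29000)² + (+3.28000)² + (+0.98000)² + (−1.34000)² + (−0.40000)² + (+2.68000)² + (−3.39000)² + (−2.20000)² + (+0.60000)² + (+0.86000)² = 38.70100
Variance = 38.70100 / 11 = 3.51827
SE* = √3.51827

SE* = 1.8757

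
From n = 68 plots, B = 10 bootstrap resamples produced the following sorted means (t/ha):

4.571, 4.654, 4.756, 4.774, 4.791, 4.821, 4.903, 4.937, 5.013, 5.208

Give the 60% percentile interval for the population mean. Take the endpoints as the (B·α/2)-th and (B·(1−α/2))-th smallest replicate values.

(4.654, 4.937)

α = 0.40; lower rank = 10 × 0.200 = 2; upper rank = 10 × 0.800 = 8.
The 2nd smallest replicate is 4.654; the 8th is 4.937.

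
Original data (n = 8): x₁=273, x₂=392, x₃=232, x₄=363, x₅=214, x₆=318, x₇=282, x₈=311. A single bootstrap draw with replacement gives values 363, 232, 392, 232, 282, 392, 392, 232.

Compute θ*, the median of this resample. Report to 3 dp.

θ* = 322.500

Sorted: 232, 232, 232, 282, 363, 392, 392, 392
Median = average of the two middle values = 322.500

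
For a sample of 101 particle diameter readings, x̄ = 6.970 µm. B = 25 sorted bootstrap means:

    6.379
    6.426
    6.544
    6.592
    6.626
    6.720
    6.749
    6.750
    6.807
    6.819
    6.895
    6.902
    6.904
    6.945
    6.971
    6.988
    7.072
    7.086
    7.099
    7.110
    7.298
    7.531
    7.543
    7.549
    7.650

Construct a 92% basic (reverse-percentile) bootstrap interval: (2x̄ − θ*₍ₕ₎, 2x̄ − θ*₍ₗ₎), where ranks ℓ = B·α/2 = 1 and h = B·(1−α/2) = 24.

Percentile endpoints at ranks 1 and 24: θ*₍1₎ = 6.379, θ*₍24₎ = 7.549.
Basic interval reflects these around x̄:
  lower = 2 × 6.970 − 7.549 = 6.391
  upper = 2 × 6.970 − 6.379 = 7.561

(6.391, 7.561)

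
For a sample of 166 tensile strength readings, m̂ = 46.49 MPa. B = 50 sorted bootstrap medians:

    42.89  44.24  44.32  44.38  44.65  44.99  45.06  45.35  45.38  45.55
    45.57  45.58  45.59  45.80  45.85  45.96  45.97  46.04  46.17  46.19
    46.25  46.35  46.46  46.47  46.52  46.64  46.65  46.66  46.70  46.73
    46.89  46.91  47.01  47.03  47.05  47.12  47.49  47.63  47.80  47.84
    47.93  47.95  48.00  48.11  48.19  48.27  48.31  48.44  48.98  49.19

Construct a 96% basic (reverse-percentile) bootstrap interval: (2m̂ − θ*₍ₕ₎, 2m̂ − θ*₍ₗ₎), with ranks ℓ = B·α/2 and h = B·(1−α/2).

(44.00, 50.09)

Percentile endpoints at ranks 1 and 49: θ*₍1₎ = 42.89, θ*₍49₎ = 48.98.
Basic interval reflects these around m̂:
  lower = 2 × 46.49 − 48.98 = 44.00
  upper = 2 × 46.49 − 42.89 = 50.09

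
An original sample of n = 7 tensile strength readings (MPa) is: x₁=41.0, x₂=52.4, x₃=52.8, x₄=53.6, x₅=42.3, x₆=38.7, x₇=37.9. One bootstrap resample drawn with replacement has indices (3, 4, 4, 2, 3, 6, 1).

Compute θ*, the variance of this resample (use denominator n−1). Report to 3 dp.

θ* = 42.056

Resample values: 52.8, 53.6, 53.6, 52.4, 52.8, 38.7, 41.0.
Mean = 49.2714; sum of squared deviations = 252.3343
s² = 252.3343 / 6 = 42.0557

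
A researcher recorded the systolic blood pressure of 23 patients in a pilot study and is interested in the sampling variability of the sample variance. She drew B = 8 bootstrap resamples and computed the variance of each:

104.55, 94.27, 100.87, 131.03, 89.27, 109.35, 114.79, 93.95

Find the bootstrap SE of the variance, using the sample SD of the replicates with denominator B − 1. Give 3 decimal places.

Bootstrap SE is the standard deviation of the 8 replicate variances.
Mean of replicates: (104.55 + 94.27 + 100.87 + 131.03 + 89.27 + 109.35 + 114.79 + 93.95) / 8 = 838.0800 / 8 = 104.7600
Sum of squared deviations: (−0.2100)² + (−10.4900)² + (−3.8900)² + (+26.2700)² + (−15.4900)² + (+4.5900)² + (+10.0300)² + (−10.8100)² = 1293.7944
Variance = 1293.7944 / 7 = 184.8278
SE* = √184.8278

SE* = 13.595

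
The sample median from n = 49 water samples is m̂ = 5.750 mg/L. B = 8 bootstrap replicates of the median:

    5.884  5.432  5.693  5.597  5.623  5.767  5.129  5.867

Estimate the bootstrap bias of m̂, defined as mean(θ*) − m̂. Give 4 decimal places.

mean(θ*) = (5.884 + 5.432 + 5.693 + 5.597 + 5.623 + 5.767 + 5.129 + 5.867) / 8 = 5.62400
bias = 5.62400 − 5.750

bias = −0.1260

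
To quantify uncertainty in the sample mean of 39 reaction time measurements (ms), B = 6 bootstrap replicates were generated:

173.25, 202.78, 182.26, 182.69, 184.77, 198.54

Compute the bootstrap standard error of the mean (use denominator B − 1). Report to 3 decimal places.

Bootstrap SE is the standard deviation of the 6 replicate means.
Mean of replicates: (173.25 + 202.78 + 182.26 + 182.69 + 184.77 + 198.54) / 6 = 1124.2900 / 6 = 187.3817
Sum of squared deviations: (−14.1317)² + (+15.3983)² + (−5.1217)² + (−4.6917)² + (−2.6117)² + (+11.1583)² = 616.3851
Variance = 616.3851 / 5 = 123.2770
SE* = √123.2770

SE* = 11.103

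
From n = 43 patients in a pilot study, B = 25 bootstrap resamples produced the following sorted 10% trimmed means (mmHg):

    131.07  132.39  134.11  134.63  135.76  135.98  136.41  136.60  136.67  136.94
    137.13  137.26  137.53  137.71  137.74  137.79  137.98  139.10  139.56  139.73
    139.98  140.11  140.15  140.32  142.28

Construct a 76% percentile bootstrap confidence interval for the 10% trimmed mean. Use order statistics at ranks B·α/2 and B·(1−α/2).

(134.11, 140.11)

α = 0.24; lower rank = 25 × 0.120 = 3; upper rank = 25 × 0.880 = 22.
The 3rd smallest replicate is 134.11; the 22nd is 140.11.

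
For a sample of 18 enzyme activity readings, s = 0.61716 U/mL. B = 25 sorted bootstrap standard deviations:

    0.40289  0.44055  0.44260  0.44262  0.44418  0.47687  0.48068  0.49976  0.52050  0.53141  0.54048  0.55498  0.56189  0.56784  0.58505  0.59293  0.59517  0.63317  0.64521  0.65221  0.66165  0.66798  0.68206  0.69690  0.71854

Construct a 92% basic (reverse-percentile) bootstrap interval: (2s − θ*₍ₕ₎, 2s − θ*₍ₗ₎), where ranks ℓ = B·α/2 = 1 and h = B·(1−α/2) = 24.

(0.53742, 0.83143)

Percentile endpoints at ranks 1 and 24: θ*₍1₎ = 0.40289, θ*₍24₎ = 0.69690.
Basic interval reflects these around s:
  lower = 2 × 0.61716 − 0.69690 = 0.53742
  upper = 2 × 0.61716 − 0.40289 = 0.83143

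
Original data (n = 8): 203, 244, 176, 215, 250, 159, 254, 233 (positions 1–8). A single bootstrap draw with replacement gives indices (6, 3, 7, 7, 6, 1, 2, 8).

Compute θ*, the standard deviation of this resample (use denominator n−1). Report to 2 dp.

θ* = 41.34

Resample values: 159, 176, 254, 254, 159, 203, 244, 233.
Mean = 210.2500; sum of squared deviations = 11963.5000
s² = 11963.5000 / 7 = 1709.0714
s = √1709.0714 = 41.34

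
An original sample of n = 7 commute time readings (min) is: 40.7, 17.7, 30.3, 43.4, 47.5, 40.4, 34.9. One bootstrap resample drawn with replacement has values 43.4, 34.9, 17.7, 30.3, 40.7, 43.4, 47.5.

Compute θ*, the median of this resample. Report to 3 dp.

Sorted: 17.7, 30.3, 34.9, 40.7, 43.4, 43.4, 47.5
Median = middle value = 40.700

θ* = 40.700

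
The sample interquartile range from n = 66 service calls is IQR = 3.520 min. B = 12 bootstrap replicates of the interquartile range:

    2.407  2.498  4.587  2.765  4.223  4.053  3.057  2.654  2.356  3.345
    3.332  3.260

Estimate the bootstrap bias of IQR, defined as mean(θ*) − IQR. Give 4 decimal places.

bias = −0.3086

mean(θ*) = (2.407 + 2.498 + 4.587 + 2.765 + 4.223 + 4.053 + 3.057 + 2.654 + 2.356 + 3.345 + 3.332 + 3.260) / 12 = 3.21142
bias = 3.21142 − 3.520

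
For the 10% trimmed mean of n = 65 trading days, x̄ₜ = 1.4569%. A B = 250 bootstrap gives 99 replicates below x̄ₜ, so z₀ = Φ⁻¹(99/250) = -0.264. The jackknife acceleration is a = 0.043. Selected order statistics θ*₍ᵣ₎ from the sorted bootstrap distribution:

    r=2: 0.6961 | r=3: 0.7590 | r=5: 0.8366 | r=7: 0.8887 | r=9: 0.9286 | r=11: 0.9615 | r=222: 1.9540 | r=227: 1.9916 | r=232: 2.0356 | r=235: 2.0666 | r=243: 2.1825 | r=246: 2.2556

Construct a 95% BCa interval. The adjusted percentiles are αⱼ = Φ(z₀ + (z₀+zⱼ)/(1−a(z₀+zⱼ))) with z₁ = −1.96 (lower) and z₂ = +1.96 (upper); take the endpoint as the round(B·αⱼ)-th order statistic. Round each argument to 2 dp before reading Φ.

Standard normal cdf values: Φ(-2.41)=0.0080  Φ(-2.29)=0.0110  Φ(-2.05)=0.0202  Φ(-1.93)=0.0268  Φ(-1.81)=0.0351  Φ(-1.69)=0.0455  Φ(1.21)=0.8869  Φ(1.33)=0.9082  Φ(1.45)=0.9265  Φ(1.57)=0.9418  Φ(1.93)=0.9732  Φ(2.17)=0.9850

(0.7590, 2.0666)

Lower: z₀ + z₁ = -0.264 + (-1.960) = -2.224; 1 − a(z₀+z₁) = 1 − (0.043)(-2.224) = 1.0956; argument = -0.264 + (-2.224)/1.0956 = -2.2939 → -2.29.
α₁ = Φ(-2.29) = 0.0110; rank = round(250 × 0.0110) = 3; θ*₍3₎ = 0.7590.
Upper: z₀ + z₂ = 1.696; 1 − a(z₀+z₂) = 0.9271; argument = 1.5654 → 1.57; α₂ = 0.9418; rank = 235; θ*₍235₎ = 2.0666.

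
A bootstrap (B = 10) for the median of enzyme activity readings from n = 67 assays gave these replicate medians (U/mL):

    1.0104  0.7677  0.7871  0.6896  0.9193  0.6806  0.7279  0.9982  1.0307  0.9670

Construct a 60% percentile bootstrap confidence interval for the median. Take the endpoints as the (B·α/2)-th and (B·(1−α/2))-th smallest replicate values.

(0.6896, 0.9982)

Sorted replicates: 0.6806, 0.6896, 0.7279, 0.7677, 0.7871, 0.9193, 0.9670, 0.9982, 1.0104, 1.0307
α = 0.40; lower rank = 10 × 0.200 = 2; upper rank = 10 × 0.800 = 8.
The 2nd smallest replicate is 0.6896; the 8th is 0.9982.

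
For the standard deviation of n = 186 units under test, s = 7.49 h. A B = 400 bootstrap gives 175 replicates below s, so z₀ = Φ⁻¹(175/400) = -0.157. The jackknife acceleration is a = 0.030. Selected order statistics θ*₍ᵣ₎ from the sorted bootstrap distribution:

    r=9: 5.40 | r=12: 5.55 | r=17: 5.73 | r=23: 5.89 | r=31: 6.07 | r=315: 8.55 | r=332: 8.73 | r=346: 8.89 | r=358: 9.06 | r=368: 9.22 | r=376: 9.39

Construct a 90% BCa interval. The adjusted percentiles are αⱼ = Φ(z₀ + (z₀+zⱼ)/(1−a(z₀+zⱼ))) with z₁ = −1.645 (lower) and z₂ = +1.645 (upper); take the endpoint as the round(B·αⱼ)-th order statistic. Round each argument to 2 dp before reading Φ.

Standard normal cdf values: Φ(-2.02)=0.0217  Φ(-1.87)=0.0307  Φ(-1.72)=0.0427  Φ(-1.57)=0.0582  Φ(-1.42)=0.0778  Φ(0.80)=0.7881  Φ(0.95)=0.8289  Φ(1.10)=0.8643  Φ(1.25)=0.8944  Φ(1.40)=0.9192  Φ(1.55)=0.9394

Lower: z₀ + z₁ = -0.157 + (-1.645) = -1.802; 1 − a(z₀+z₁) = 1 − (0.030)(-1.802) = 1.0541; argument = -0.157 + (-1.802)/1.0541 = -1.8666 → -1.87.
α₁ = Φ(-1.87) = 0.0307; rank = round(400 × 0.0307) = 12; θ*₍12₎ = 5.55.
Upper: z₀ + z₂ = 1.488; 1 − a(z₀+z₂) = 0.9554; argument = 1.4005 → 1.40; α₂ = 0.9192; rank = 368; θ*₍368₎ = 9.22.

(5.55, 9.22)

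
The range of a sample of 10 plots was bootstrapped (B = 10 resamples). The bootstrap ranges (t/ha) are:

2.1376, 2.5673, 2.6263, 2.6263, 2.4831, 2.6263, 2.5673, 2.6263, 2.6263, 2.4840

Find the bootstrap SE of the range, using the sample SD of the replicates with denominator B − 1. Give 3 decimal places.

Bootstrap SE is the standard deviation of the 10 replicate ranges.
Mean of replicates: (2.1376 + 2.5673 + 2.6263 + 2.6263 + 2.4831 + 2.6263 + 2.5673 + 2.6263 + 2.6263 + 2.4840) / 10 = 25.37080 / 10 = 2.53708
Sum of squared deviations: (−0.39948)² + (+0.03022)² + (+0.08922)² + (+0.08922)² + (−0.05398)² + (+0.08922)² + (+0.03022)² + (+0.08922)² + (+0.08922)² + (−0.05308)² = 0.20694
Variance = 0.20694 / 9 = 0.02299
SE* = √0.02299

SE* = 0.152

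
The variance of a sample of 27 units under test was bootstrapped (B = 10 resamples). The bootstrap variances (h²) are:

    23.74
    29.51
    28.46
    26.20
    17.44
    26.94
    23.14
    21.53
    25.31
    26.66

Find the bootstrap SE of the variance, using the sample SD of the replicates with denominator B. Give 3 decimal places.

Bootstrap SE is the standard deviation of the 10 replicate variances.
Mean of replicates: (23.74 + 29.51 + 28.46 + 26.20 + 17.44 + 26.94 + 23.14 + 21.53 + 25.31 + 26.66) / 10 = 248.9300 / 10 = 24.8930
Sum of squared deviations: (−1.1530)² + (+4.6170)² + (+3.5670)² + (+1.3070)² + (−7.4530)² + (+2.0470)² + (−1.7530)² + (−3.3630)² + (+0.4170)² + (+1.7670)² = 114.4942
Variance = 114.4942 / 10 = 11.4494
SE* = √11.4494

SE* = 3.384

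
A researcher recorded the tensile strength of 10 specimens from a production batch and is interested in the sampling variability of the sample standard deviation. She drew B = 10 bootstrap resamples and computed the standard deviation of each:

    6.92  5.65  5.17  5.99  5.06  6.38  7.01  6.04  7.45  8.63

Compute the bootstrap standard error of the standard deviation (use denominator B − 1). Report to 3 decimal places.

Bootstrap SE is the standard deviation of the 10 replicate standard deviations.
Mean of replicates: (6.92 + 5.65 + 5.17 + 5.99 + 5.06 + 6.38 + 7.01 + 6.04 + 7.45 + 8.63) / 10 = 64.3000 / 10 = 6.4300
Sum of squared deviations: (+0.4900)² + (−0.7800)² + (−1.2600)² + (−0.4400)² + (−1.3700)² + (−0.0500)² + (+0.5800)² + (−0.3900)² + (+1.0200)² + (+2.2000)² = 10.8780
Variance = 10.8780 / 9 = 1.2087
SE* = √1.2087

SE* = 1.099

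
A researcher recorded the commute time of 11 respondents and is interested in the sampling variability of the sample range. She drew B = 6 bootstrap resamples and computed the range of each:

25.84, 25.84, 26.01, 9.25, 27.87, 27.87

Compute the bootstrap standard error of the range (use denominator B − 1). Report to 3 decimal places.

Bootstrap SE is the standard deviation of the 6 replicate ranges.
Mean of replicates: (25.84 + 25.84 + 26.01 + 9.25 + 27.87 + 27.87) / 6 = 142.6800 / 6 = 23.7800
Sum of squared deviations: (+2.0600)² + (+2.0600)² + (+2.2300)² + (−14.5300)² + (+4.0900)² + (+4.0900)² = 258.0372
Variance = 258.0372 / 5 = 51.6074
SE* = √51.6074

SE* = 7.184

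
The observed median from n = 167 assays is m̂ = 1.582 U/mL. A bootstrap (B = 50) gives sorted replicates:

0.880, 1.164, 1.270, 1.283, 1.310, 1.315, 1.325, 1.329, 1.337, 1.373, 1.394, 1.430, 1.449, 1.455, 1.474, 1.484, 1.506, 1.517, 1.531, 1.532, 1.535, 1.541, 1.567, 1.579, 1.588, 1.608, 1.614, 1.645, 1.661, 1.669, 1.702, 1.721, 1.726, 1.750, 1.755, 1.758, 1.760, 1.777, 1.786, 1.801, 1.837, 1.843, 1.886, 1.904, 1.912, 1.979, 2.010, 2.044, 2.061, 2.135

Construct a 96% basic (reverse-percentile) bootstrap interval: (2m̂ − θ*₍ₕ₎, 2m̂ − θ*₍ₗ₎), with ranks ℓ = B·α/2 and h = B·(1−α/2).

Percentile endpoints at ranks 1 and 49: θ*₍1₎ = 0.880, θ*₍49₎ = 2.061.
Basic interval reflects these around m̂:
  lower = 2 × 1.582 − 2.061 = 1.103
  upper = 2 × 1.582 − 0.880 = 2.284

(1.103, 2.284)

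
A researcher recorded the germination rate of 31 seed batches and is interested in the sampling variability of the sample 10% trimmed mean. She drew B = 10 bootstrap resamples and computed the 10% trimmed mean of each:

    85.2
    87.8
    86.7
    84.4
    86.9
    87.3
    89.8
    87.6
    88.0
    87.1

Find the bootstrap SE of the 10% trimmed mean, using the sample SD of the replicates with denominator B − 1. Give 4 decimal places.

SE* = 1.4898

Bootstrap SE is the standard deviation of the 10 replicate 10% trimmed means.
Mean of replicates: (85.2 + 87.8 + 86.7 + 84.4 + 86.9 + 87.3 + 89.8 + 87.6 + 88.0 + 87.1) / 10 = 870.80000 / 10 = 87.08000
Sum of squared deviations: (−1.88000)² + (+0.72000)² + (−0.38000)² + (−2.68000)² + (−0.18000)² + (+0.22000)² + (+2.72000)² + (+0.52000)² + (+0.92000)² + (+0.02000)² = 19.97600
Variance = 19.97600 / 9 = 2.21956
SE* = √2.21956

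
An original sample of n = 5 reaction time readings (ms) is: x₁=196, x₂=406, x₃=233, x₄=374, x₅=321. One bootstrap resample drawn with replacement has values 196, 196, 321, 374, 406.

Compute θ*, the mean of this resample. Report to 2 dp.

Mean = (196 + 196 + 321 + 374 + 406) / 5 = 1493.0 / 5 = 298.60

θ* = 298.60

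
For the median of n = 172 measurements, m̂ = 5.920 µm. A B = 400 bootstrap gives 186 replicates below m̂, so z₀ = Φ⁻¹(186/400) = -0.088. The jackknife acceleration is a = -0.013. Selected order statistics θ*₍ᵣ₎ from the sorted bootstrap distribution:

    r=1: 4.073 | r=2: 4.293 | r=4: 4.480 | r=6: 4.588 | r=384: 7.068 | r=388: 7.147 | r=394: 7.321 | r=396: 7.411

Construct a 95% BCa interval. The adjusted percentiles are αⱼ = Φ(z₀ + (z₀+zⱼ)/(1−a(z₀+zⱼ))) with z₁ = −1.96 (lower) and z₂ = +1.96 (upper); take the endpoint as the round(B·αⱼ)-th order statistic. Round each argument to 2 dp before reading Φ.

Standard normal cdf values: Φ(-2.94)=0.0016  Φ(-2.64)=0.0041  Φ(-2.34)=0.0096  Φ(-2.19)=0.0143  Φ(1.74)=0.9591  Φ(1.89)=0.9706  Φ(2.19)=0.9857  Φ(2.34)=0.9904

Lower: z₀ + z₁ = -0.088 + (-1.960) = -2.048; 1 − a(z₀+z₁) = 1 − (-0.013)(-2.048) = 0.9734; argument = -0.088 + (-2.048)/0.9734 = -2.1920 → -2.19.
α₁ = Φ(-2.19) = 0.0143; rank = round(400 × 0.0143) = 6; θ*₍6₎ = 4.588.
Upper: z₀ + z₂ = 1.872; 1 − a(z₀+z₂) = 1.0243; argument = 1.7395 → 1.74; α₂ = 0.9591; rank = 384; θ*₍384₎ = 7.068.

(4.588, 7.068)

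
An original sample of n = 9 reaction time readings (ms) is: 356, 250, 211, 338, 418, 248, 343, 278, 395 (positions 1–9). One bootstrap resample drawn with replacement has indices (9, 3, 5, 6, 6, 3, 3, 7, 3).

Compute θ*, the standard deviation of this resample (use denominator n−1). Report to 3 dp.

Resample values: 395, 211, 418, 248, 248, 211, 211, 343, 211.
Mean = 277.3333; sum of squared deviations = 57266.0000
s² = 57266.0000 / 8 = 7158.2500
s = √7158.2500 = 84.606

θ* = 84.606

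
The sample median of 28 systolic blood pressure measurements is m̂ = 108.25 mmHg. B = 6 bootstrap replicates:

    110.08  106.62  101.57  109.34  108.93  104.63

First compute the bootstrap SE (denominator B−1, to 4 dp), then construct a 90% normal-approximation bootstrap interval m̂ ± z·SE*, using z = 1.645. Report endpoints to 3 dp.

Mean of replicates = 106.8617; sum of squared deviations = 53.8183; SE* = √(53.8183/5) = 3.2808
Margin = 1.645 × 3.2808 = 5.3969
Interval: 108.25 ± 5.3969

(102.853, 113.647)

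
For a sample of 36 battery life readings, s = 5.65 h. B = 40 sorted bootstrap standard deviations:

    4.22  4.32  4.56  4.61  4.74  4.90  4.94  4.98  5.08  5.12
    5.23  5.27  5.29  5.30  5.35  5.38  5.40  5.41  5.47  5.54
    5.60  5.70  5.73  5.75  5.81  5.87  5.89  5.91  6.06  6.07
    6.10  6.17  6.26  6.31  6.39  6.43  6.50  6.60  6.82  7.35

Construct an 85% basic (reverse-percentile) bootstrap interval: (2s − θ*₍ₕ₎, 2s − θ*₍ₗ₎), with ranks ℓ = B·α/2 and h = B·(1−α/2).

Percentile endpoints at ranks 3 and 37: θ*₍3₎ = 4.56, θ*₍37₎ = 6.50.
Basic interval reflects these around s:
  lower = 2 × 5.65 − 6.50 = 4.80
  upper = 2 × 5.65 − 4.56 = 6.74

(4.80, 6.74)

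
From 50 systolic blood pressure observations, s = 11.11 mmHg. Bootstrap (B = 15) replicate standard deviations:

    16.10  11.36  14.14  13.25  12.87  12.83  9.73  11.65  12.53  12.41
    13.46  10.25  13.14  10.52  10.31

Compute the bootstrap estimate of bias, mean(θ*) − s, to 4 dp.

bias = +1.1933

mean(θ*) = (16.10 + 11.36 + 14.14 + 13.25 + 12.87 + 12.83 + 9.73 + 11.65 + 12.53 + 12.41 + 13.46 + 10.25 + 13.14 + 10.52 + 10.31) / 15 = 12.30333
bias = 12.30333 − 11.11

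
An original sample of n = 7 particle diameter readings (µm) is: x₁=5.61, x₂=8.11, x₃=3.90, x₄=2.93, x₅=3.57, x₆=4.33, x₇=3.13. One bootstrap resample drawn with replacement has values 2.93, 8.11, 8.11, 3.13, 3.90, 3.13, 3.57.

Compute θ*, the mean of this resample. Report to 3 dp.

θ* = 4.697

Mean = (2.93 + 8.11 + 8.11 + 3.13 + 3.90 + 3.13 + 3.57) / 7 = 32.880 / 7 = 4.697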